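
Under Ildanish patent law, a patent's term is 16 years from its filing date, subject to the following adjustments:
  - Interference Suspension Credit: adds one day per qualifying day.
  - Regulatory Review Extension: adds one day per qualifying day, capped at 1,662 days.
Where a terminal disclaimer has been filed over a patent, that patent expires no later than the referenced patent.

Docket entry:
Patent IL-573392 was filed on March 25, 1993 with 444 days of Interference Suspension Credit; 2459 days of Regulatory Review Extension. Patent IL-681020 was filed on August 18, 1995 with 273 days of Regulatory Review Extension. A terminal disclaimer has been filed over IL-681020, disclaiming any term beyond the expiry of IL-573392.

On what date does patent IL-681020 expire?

Natural term of IL-681020:
  Base: filing + 16 years → 18 August 2011.
  Regulatory Review Extension: 273 days (within the 1662-day cap) → +273 days → 17 May 2012.
Expiry of referenced patent IL-573392:
  Base: filing + 16 years → 25 March 2009.
  Interference Suspension Credit: +444 days → 12 June 2010.
  Regulatory Review Extension: 2459 days claimed exceeds the 1662-day cap, so +1662 days → 30 December 2014.
Terminal disclaimer: IL-681020 expires on the earlier of 17 May 2012 and 30 December 2014.

2012-05-17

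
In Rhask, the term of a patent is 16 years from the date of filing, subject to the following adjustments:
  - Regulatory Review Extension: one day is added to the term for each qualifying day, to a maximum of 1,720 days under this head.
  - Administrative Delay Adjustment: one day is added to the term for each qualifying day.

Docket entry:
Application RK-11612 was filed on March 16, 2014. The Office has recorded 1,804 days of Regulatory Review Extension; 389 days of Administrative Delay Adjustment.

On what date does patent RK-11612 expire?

Base term: filing date + 16 years → 16 March 2030.
Regulatory Review Extension: 1804 days claimed exceeds the 1720-day cap, so +1720 days → 30 November 2034.
Administrative Delay Adjustment: +389 days → 24 December 2035.

2035-12-24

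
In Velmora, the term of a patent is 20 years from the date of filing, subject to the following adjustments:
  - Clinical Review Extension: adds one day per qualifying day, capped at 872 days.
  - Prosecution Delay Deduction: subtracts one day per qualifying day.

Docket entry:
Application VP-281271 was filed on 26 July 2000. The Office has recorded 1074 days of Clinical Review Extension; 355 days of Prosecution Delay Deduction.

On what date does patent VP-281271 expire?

Base term: filing date + 20 years → 26 July 2020.
Clinical Review Extension: 1074 days claimed exceeds the 872-day cap, so +872 days → 15 December 2022.
Prosecution Delay Deduction: −355 days → 25 December 2021.

2021-12-25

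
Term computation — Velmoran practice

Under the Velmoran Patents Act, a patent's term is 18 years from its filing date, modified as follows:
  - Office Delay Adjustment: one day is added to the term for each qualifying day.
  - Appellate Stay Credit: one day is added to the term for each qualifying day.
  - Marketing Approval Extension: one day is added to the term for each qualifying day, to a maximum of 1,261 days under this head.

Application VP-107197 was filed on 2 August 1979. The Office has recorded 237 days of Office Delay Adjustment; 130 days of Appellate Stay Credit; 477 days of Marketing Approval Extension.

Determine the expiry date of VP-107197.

Base term: filing date + 18 years → 2 August 1997.
Office Delay Adjustment: +237 days → 27 March 1998.
Appellate Stay Credit: +130 days → 4 August 1998.
Marketing Approval Extension: 477 days (within the 1261-day cap) → +477 days → 24 November 1999.

1999-11-24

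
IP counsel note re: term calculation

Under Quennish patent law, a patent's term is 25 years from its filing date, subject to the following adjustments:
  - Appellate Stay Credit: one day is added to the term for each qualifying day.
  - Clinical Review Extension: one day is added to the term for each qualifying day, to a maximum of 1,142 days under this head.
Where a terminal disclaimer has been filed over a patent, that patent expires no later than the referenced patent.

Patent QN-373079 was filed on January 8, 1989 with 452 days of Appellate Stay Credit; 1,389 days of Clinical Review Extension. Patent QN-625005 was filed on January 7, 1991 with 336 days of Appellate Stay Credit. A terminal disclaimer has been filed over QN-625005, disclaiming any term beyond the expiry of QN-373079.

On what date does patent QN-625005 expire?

2016-12-08

Natural term of QN-625005:
  Base: filing + 25 years → 7 January 2016.
  Appellate Stay Credit: +336 days → 8 December 2016.
Expiry of referenced patent QN-373079:
  Base: filing + 25 years → 8 January 2014.
  Appellate Stay Credit: +452 days → 5 April 2015.
  Clinical Review Extension: 1389 days claimed exceeds the 1142-day cap, so +1142 days → 21 May 2018.
Terminal disclaimer: QN-625005 expires on the earlier of 8 December 2016 and 21 May 2018.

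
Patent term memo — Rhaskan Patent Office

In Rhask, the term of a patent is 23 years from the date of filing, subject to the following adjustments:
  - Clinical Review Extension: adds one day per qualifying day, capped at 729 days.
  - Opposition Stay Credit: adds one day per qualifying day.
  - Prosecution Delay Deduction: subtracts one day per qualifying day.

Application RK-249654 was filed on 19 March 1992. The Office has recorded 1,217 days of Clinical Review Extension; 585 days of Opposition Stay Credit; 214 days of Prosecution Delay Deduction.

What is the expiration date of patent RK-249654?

March 23, 2018

Base term: filing date + 23 years → 19 March 2015.
Clinical Review Extension: 1217 days claimed exceeds the 729-day cap, so +729 days → 17 March 2017.
Opposition Stay Credit: +585 days → 23 October 2018.
Prosecution Delay Deduction: −214 days → 23 March 2018.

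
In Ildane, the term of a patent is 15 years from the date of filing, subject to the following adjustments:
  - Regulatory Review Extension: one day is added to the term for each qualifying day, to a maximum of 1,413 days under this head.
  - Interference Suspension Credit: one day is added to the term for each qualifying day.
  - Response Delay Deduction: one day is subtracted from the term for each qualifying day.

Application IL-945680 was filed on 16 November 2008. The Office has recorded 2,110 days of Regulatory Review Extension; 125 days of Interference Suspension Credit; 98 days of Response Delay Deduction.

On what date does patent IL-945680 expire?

Base term: filing date + 15 years → 16 November 2023.
Regulatory Review Extension: 2110 days claimed exceeds the 1413-day cap, so +1413 days → 29 September 2027.
Interference Suspension Credit: +125 days → 1 February 2028.
Response Delay Deduction: −98 days → 26 October 2027.

2027-10-26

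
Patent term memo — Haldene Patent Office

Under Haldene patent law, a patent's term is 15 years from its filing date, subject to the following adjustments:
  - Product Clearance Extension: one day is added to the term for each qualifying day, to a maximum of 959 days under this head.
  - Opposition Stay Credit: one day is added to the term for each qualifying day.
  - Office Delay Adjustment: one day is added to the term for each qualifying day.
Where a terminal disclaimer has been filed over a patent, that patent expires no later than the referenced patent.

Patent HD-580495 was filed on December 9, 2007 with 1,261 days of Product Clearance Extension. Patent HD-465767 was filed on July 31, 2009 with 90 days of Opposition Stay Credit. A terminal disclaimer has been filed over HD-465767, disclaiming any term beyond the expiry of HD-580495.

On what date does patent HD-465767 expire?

Natural term of HD-465767:
  Base: filing + 15 years → 31 July 2024.
  Opposition Stay Credit: +90 days → 29 October 2024.
Expiry of referenced patent HD-580495:
  Base: filing + 15 years → 9 December 2022.
  Product Clearance Extension: 1261 days claimed exceeds the 959-day cap, so +959 days → 25 July 2025.
Terminal disclaimer: HD-465767 expires on the earlier of 29 October 2024 and 25 July 2025.

October 29, 2024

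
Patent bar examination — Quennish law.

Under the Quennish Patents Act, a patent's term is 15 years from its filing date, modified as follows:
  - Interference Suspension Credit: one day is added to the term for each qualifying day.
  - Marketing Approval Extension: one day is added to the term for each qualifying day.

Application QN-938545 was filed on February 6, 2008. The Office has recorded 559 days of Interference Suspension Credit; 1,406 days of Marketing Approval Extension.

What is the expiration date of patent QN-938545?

2028-06-24

Base term: filing date + 15 years → 6 February 2023.
Interference Suspension Credit: +559 days → 18 August 2024.
Marketing Approval Extension: +1406 days → 24 June 2028.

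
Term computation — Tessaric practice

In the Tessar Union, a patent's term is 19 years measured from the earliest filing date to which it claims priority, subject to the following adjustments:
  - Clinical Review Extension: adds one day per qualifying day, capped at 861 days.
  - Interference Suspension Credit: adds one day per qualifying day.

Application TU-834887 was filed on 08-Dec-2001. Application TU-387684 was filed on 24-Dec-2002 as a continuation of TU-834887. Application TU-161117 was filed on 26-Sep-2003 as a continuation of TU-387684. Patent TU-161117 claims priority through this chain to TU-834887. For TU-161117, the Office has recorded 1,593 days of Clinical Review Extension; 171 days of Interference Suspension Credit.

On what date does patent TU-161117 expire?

Earliest priority filing: 8 December 2001.
Base term: 8 December 2001 + 19 years → 8 December 2020.
Clinical Review Extension: 1593 days claimed exceeds the 861-day cap, so +861 days → 18 April 2023.
Interference Suspension Credit: +171 days → 6 October 2023.

October 6, 2023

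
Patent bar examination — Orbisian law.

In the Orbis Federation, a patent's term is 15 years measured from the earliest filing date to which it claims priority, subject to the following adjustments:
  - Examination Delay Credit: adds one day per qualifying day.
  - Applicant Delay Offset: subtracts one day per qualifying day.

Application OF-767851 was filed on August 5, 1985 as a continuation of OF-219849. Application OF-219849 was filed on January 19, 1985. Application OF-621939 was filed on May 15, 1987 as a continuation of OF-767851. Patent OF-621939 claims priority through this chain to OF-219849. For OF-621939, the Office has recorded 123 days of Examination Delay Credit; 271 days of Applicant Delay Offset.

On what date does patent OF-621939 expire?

Earliest priority filing: 19 January 1985.
Base term: 19 January 1985 + 15 years → 19 January 2000.
Examination Delay Credit: +123 days → 21 May 2000.
Applicant Delay Offset: −271 days → 24 August 1999.

1999-08-24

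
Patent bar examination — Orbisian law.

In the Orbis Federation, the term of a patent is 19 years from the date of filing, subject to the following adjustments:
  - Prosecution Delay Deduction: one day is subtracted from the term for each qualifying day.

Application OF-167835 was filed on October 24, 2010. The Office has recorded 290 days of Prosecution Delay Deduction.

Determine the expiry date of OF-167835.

Base term: filing date + 19 years → 24 October 2029.
Prosecution Delay Deduction: −290 days → 7 January 2029.

2029-01-07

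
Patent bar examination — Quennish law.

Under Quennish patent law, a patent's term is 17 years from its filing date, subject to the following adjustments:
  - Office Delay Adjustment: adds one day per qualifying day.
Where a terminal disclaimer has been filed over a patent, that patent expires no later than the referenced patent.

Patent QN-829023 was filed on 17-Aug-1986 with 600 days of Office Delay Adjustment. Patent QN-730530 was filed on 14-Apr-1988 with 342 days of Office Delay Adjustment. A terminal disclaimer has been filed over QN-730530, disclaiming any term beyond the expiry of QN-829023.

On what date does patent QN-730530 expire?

Natural term of QN-730530:
  Base: filing + 17 years → 14 April 2005.
  Office Delay Adjustment: +342 days → 22 March 2006.
Expiry of referenced patent QN-829023:
  Base: filing + 17 years → 17 August 2003.
  Office Delay Adjustment: +600 days → 8 April 2005.
Terminal disclaimer: QN-730530 expires on the earlier of 22 March 2006 and 8 April 2005.

April 8, 2005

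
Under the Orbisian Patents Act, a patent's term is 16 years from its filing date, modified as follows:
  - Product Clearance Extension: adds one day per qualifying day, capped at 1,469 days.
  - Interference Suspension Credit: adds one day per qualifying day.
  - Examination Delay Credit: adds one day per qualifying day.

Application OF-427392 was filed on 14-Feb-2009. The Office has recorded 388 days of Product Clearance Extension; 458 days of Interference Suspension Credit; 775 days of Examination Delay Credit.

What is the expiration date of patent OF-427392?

Base term: filing date + 16 years → 14 February 2025.
Product Clearance Extension: 388 days (within the 1469-day cap) → +388 days → 9 March 2026.
Interference Suspension Credit: +458 days → 10 June 2027.
Examination Delay Credit: +775 days → 24 July 2029.

2029-07-24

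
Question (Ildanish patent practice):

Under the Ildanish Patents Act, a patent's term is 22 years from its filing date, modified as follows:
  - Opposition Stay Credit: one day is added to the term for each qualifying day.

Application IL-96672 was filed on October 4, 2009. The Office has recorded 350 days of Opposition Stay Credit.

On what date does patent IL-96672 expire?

Base term: filing date + 22 years → 4 October 2031.
Opposition Stay Credit: +350 days → 18 September 2032.

2032-09-18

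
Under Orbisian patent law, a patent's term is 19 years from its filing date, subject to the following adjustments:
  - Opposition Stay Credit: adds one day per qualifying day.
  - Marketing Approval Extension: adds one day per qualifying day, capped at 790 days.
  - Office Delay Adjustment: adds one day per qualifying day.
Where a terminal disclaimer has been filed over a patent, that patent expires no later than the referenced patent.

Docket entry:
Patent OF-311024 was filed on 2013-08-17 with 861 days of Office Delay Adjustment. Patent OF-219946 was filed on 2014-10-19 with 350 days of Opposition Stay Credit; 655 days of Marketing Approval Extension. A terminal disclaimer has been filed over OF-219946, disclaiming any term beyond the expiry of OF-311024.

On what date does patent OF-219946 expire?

December 26, 2034

Natural term of OF-219946:
  Base: filing + 19 years → 19 October 2033.
  Opposition Stay Credit: +350 days → 4 October 2034.
  Marketing Approval Extension: 655 days (within the 790-day cap) → +655 days → 20 July 2036.
Expiry of referenced patent OF-311024:
  Base: filing + 19 years → 17 August 2032.
  Office Delay Adjustment: +861 days → 26 December 2034.
Terminal disclaimer: OF-219946 expires on the earlier of 20 July 2036 and 26 December 2034.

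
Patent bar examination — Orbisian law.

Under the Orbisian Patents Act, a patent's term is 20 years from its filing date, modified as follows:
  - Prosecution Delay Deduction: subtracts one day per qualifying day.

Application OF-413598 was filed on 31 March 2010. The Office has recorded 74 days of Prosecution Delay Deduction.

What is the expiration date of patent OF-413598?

2030-01-16

Base term: filing date + 20 years → 31 March 2030.
Prosecution Delay Deduction: −74 days → 16 January 2030.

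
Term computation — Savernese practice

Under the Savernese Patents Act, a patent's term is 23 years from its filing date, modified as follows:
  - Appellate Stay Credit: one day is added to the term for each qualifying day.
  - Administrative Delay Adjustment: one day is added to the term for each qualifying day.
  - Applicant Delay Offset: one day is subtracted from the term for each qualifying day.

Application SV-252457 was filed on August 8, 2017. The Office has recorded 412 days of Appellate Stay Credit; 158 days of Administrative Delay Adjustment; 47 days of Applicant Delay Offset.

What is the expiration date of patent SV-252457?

Base term: filing date + 23 years → 8 August 2040.
Appellate Stay Credit: +412 days → 24 September 2041.
Administrative Delay Adjustment: +158 days → 1 March 2042.
Applicant Delay Offset: −47 days → 13 January 2042.

2042-01-13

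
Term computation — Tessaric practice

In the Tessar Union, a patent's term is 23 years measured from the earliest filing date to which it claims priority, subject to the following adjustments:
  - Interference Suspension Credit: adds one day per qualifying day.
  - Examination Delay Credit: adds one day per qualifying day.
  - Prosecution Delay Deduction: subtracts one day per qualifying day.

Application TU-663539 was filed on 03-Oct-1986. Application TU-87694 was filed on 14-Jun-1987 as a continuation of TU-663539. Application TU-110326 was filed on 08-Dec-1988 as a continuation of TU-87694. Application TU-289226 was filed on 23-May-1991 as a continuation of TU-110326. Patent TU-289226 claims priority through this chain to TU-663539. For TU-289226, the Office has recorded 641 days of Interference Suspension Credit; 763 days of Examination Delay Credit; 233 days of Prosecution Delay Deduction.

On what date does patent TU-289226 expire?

2012-12-17

Earliest priority filing: 3 October 1986.
Base term: 3 October 1986 + 23 years → 3 October 2009.
Interference Suspension Credit: +641 days → 6 July 2011.
Examination Delay Credit: +763 days → 7 August 2013.
Prosecution Delay Deduction: −233 days → 17 December 2012.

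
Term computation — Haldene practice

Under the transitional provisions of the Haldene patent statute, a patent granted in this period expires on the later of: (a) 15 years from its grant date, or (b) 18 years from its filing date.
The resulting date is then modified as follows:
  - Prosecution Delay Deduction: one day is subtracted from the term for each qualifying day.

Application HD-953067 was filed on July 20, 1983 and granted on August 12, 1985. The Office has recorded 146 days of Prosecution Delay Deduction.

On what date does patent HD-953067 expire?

(a) grant + 15 years → 12 August 2000.
(b) filing + 18 years → 20 July 2001.
Later of the two: 20 July 2001.
Prosecution Delay Deduction: −146 days → 24 February 2001.

2001-02-24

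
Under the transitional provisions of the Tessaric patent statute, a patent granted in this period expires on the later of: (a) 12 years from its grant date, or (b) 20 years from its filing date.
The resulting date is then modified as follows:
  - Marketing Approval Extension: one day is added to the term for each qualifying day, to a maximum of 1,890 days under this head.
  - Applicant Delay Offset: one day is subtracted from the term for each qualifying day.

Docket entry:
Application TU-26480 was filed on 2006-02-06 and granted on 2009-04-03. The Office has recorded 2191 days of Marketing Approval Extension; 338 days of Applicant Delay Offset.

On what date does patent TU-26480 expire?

(a) grant + 12 years → 3 April 2021.
(b) filing + 20 years → 6 February 2026.
Later of the two: 6 February 2026.
Marketing Approval Extension: 2191 days claimed exceeds the 1890-day cap, so +1890 days → 11 April 2031.
Applicant Delay Offset: −338 days → 8 May 2030.

May 8, 2030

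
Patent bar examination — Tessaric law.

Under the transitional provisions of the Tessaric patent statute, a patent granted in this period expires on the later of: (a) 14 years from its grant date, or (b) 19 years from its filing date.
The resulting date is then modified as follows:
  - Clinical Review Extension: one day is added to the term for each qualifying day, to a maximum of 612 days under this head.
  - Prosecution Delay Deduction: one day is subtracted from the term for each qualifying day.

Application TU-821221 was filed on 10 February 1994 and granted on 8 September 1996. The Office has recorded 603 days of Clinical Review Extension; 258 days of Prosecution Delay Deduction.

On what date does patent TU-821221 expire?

January 21, 2014

(a) grant + 14 years → 8 September 2010.
(b) filing + 19 years → 10 February 2013.
Later of the two: 10 February 2013.
Clinical Review Extension: 603 days (within the 612-day cap) → +603 days → 6 October 2014.
Prosecution Delay Deduction: −258 days → 21 January 2014.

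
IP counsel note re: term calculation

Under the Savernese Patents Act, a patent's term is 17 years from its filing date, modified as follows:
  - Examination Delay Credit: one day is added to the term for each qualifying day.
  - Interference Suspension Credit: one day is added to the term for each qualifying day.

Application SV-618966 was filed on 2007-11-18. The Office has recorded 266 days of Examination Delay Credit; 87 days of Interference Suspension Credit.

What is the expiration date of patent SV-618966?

2025-11-06

Base term: filing date + 17 years → 18 November 2024.
Examination Delay Credit: +266 days → 11 August 2025.
Interference Suspension Credit: +87 days → 6 November 2025.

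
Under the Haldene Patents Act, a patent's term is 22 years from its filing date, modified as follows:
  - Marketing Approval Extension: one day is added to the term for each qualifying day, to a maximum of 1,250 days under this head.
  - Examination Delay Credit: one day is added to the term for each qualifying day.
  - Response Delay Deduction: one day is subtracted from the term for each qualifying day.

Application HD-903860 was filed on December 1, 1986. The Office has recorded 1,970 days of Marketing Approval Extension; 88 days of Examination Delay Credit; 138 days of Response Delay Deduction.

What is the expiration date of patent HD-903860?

Base term: filing date + 22 years → 1 December 2008.
Marketing Approval Extension: 1970 days claimed exceeds the 1250-day cap, so +1250 days → 4 May 2012.
Examination Delay Credit: +88 days → 31 July 2012.
Response Delay Deduction: −138 days → 15 March 2012.

March 15, 2012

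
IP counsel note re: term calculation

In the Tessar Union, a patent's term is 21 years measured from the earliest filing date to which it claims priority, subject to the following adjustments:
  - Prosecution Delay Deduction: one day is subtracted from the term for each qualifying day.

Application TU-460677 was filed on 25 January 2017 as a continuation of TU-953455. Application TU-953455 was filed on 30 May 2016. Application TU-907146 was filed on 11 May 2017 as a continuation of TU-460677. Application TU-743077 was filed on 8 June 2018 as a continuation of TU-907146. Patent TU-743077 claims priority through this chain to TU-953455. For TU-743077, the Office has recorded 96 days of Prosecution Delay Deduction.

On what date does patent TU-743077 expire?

Earliest priority filing: 30 May 2016.
Base term: 30 May 2016 + 21 years → 30 May 2037.
Prosecution Delay Deduction: −96 days → 23 February 2037.

February 23, 2037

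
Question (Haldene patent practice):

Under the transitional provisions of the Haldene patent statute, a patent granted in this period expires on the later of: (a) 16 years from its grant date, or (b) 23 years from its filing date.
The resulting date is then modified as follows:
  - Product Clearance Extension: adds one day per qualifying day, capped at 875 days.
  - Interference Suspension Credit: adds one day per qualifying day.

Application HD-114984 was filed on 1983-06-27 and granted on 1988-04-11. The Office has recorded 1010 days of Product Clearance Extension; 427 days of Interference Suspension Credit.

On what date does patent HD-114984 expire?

2010-01-19

(a) grant + 16 years → 11 April 2004.
(b) filing + 23 years → 27 June 2006.
Later of the two: 27 June 2006.
Product Clearance Extension: 1010 days claimed exceeds the 875-day cap, so +875 days → 18 November 2008.
Interference Suspension Credit: +427 days → 19 January 2010.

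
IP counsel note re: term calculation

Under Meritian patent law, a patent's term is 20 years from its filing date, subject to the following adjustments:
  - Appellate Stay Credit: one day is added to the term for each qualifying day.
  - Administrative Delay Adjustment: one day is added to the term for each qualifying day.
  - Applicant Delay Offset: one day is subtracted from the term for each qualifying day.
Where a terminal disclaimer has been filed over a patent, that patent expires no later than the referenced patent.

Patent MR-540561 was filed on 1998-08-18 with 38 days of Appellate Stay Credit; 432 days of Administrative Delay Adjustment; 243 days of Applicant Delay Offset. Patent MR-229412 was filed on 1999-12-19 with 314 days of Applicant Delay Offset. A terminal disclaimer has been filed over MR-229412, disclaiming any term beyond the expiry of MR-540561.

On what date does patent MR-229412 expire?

Natural term of MR-229412:
  Base: filing + 20 years → 19 December 2019.
  Applicant Delay Offset: −314 days → 8 February 2019.
Expiry of referenced patent MR-540561:
  Base: filing + 20 years → 18 August 2018.
  Appellate Stay Credit: +38 days → 25 September 2018.
  Administrative Delay Adjustment: +432 days → 1 December 2019.
  Applicant Delay Offset: −243 days → 2 April 2019.
Terminal disclaimer: MR-229412 expires on the earlier of 8 February 2019 and 2 April 2019.

2019-02-08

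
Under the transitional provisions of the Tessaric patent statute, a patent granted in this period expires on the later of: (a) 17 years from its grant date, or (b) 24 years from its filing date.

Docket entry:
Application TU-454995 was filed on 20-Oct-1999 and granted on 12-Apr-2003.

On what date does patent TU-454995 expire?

2023-10-20

(a) grant + 17 years → 12 April 2020.
(b) filing + 24 years → 20 October 2023.
Later of the two: 20 October 2023.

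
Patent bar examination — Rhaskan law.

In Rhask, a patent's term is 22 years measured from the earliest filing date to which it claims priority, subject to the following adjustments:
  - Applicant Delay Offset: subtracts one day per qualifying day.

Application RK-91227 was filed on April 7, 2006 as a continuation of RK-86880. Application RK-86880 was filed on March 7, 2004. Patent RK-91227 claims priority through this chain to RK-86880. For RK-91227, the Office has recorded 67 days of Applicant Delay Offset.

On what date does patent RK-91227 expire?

2025-12-30

Earliest priority filing: 7 March 2004.
Base term: 7 March 2004 + 22 years → 7 March 2026.
Applicant Delay Offset: −67 days → 30 December 2025.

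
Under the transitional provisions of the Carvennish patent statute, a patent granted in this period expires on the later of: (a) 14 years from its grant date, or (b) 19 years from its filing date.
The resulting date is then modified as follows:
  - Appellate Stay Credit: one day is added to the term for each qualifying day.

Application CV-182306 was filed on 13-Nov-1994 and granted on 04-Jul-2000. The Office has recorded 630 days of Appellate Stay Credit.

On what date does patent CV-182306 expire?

(a) grant + 14 years → 4 July 2014.
(b) filing + 19 years → 13 November 2013.
Later of the two: 4 July 2014.
Appellate Stay Credit: +630 days → 25 March 2016.

March 25, 2016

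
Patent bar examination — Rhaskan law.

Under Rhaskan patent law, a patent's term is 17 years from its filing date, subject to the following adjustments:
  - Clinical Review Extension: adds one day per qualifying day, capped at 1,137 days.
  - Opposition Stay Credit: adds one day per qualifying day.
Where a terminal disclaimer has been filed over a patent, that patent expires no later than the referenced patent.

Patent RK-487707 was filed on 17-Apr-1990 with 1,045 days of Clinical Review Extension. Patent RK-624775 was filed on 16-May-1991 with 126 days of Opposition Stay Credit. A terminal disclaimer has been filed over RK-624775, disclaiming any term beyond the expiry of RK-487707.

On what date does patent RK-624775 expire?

Natural term of RK-624775:
  Base: filing + 17 years → 16 May 2008.
  Opposition Stay Credit: +126 days → 19 September 2008.
Expiry of referenced patent RK-487707:
  Base: filing + 17 years → 17 April 2007.
  Clinical Review Extension: 1045 days (within the 1137-day cap) → +1045 days → 25 February 2010.
Terminal disclaimer: RK-624775 expires on the earlier of 19 September 2008 and 25 February 2010.

September 19, 2008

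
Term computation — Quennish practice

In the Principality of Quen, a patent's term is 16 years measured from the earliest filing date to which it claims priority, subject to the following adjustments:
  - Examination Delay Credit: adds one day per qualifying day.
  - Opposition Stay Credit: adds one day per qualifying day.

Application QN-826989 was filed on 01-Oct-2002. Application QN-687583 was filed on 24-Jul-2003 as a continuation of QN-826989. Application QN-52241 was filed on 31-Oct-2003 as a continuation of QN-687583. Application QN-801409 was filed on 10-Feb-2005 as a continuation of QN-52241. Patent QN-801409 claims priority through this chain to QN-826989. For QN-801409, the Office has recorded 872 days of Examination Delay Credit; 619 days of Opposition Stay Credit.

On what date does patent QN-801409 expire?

2022-10-31

Earliest priority filing: 1 October 2002.
Base term: 1 October 2002 + 16 years → 1 October 2018.
Examination Delay Credit: +872 days → 19 February 2021.
Opposition Stay Credit: +619 days → 31 October 2022.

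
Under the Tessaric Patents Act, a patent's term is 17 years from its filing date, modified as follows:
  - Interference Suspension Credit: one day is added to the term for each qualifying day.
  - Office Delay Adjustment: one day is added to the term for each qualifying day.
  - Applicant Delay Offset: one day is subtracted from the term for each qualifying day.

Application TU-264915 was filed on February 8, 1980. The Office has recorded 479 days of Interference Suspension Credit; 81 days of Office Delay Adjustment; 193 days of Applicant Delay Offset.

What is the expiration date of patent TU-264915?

1998-02-10

Base term: filing date + 17 years → 8 February 1997.
Interference Suspension Credit: +479 days → 2 June 1998.
Office Delay Adjustment: +81 days → 22 August 1998.
Applicant Delay Offset: −193 days → 10 February 1998.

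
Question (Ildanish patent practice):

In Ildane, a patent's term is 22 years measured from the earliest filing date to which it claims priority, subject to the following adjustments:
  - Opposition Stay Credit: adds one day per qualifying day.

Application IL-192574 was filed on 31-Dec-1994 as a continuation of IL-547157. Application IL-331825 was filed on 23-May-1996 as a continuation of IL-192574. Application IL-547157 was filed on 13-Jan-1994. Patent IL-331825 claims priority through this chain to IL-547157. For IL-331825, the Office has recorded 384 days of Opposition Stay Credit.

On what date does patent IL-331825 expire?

Earliest priority filing: 13 January 1994.
Base term: 13 January 1994 + 22 years → 13 January 2016.
Opposition Stay Credit: +384 days → 31 January 2017.

2017-01-31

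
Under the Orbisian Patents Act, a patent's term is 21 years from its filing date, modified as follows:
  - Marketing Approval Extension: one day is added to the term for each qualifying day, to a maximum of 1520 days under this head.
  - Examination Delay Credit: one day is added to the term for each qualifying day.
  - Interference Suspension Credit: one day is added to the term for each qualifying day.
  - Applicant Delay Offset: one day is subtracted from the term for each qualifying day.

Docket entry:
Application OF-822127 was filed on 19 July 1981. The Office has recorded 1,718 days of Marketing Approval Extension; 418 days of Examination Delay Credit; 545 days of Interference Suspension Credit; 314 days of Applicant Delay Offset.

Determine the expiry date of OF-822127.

2008-06-26

Base term: filing date + 21 years → 19 July 2002.
Marketing Approval Extension: 1718 days claimed exceeds the 1520-day cap, so +1520 days → 16 September 2006.
Examination Delay Credit: +418 days → 8 November 2007.
Interference Suspension Credit: +545 days → 6 May 2009.
Applicant Delay Offset: −314 days → 26 June 2008.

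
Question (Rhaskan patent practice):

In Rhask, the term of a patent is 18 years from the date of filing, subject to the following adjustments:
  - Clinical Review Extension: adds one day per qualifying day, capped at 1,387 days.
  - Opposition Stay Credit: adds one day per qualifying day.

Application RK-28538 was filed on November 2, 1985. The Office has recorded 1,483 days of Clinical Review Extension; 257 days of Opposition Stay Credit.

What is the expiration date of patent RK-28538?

Base term: filing date + 18 years → 2 November 2003.
Clinical Review Extension: 1483 days claimed exceeds the 1387-day cap, so +1387 days → 20 August 2007.
Opposition Stay Credit: +257 days → 3 May 2008.

May 3, 2008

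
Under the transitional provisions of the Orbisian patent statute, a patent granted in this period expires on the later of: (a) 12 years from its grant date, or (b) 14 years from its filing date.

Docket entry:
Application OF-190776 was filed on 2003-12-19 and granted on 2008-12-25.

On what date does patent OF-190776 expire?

2020-12-25

(a) grant + 12 years → 25 December 2020.
(b) filing + 14 years → 19 December 2017.
Later of the two: 25 December 2020.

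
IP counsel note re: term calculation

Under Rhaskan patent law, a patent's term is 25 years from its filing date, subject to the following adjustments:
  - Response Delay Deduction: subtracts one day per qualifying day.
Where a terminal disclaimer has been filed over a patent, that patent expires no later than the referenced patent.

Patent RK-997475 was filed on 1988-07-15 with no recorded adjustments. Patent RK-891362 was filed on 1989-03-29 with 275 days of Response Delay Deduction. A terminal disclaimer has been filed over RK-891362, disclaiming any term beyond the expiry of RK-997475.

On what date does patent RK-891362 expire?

Natural term of RK-891362:
  Base: filing + 25 years → 29 March 2014.
  Response Delay Deduction: −275 days → 27 June 2013.
Expiry of referenced patent RK-997475:
  Base: filing + 25 years → 15 July 2013.
Terminal disclaimer: RK-891362 expires on the earlier of 27 June 2013 and 15 July 2013.

June 27, 2013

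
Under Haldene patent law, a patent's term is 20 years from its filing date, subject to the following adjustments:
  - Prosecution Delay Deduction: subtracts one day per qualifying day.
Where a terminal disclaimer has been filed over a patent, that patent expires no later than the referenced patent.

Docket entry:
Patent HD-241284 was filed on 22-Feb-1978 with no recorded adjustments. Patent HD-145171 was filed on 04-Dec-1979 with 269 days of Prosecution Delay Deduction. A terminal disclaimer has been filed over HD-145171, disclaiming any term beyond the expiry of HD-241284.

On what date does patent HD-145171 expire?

Natural term of HD-145171:
  Base: filing + 20 years → 4 December 1999.
  Prosecution Delay Deduction: −269 days → 10 March 1999.
Expiry of referenced patent HD-241284:
  Base: filing + 20 years → 22 February 1998.
Terminal disclaimer: HD-145171 expires on the earlier of 10 March 1999 and 22 February 1998.

February 22, 1998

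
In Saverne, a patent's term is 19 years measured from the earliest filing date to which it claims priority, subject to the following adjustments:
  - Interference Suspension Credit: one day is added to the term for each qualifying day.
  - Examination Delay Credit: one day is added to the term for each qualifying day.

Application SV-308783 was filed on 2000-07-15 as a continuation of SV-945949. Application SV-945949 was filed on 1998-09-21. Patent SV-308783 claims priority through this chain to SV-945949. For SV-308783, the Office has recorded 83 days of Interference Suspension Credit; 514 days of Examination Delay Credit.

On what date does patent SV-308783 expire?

2019-05-11

Earliest priority filing: 21 September 1998.
Base term: 21 September 1998 + 19 years → 21 September 2017.
Interference Suspension Credit: +83 days → 13 December 2017.
Examination Delay Credit: +514 days → 11 May 2019.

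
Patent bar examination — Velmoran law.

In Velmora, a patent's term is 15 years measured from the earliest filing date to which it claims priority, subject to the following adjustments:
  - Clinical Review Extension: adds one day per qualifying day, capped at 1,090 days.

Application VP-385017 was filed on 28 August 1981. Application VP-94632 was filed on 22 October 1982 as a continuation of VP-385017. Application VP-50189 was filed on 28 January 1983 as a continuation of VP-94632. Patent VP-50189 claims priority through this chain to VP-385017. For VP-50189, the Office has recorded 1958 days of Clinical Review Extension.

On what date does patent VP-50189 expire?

August 23, 1999

Earliest priority filing: 28 August 1981.
Base term: 28 August 1981 + 15 years → 28 August 1996.
Clinical Review Extension: 1958 days claimed exceeds the 1090-day cap, so +1090 days → 23 August 1999.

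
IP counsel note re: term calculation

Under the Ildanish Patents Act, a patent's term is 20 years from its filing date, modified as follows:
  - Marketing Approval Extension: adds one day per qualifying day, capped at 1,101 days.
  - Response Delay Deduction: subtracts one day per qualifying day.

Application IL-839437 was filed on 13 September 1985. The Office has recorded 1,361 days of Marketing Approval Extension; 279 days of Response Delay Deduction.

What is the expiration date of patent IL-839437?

December 14, 2007

Base term: filing date + 20 years → 13 September 2005.
Marketing Approval Extension: 1361 days claimed exceeds the 1101-day cap, so +1101 days → 18 September 2008.
Response Delay Deduction: −279 days → 14 December 2007.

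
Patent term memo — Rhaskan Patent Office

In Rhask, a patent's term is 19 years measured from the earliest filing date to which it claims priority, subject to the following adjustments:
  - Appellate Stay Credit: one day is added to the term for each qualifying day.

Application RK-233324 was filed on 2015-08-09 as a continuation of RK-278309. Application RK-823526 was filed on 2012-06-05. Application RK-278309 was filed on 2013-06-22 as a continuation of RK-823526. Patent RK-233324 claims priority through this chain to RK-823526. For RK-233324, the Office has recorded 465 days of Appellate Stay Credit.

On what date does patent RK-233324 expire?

2032-09-12

Earliest priority filing: 5 June 2012.
Base term: 5 June 2012 + 19 years → 5 June 2031.
Appellate Stay Credit: +465 days → 12 September 2032.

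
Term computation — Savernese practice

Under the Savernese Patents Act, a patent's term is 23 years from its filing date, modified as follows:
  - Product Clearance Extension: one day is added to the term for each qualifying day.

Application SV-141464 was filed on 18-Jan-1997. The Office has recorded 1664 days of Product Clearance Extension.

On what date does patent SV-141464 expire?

2024-08-08

Base term: filing date + 23 years → 18 January 2020.
Product Clearance Extension: +1664 days → 8 August 2024.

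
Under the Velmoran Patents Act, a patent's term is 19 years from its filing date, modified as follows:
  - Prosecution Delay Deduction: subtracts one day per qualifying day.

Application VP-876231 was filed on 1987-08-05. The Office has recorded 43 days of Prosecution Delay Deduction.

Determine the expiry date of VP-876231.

2006-06-23

Base term: filing date + 19 years → 5 August 2006.
Prosecution Delay Deduction: −43 days → 23 June 2006.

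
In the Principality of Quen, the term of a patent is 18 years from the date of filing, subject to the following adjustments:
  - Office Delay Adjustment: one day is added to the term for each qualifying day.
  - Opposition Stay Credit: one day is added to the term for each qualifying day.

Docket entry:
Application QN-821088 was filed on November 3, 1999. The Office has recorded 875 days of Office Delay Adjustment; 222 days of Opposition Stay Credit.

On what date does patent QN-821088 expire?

Base term: filing date + 18 years → 3 November 2017.
Office Delay Adjustment: +875 days → 27 March 2020.
Opposition Stay Credit: +222 days → 4 November 2020.

2020-11-04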